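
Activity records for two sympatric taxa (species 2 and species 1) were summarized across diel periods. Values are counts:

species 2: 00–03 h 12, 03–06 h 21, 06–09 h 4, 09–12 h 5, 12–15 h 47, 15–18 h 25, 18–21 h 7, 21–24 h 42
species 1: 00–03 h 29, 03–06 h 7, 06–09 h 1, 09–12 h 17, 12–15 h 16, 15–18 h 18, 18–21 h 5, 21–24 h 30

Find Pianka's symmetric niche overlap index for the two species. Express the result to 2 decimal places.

Proportions for species 2 (n=163): 12/163=0.0736, 21/163=0.1288, 4/163=0.0245, 5/163=0.0307, 47/163=0.2883, 25/163=0.1534, 7/163=0.0429, 42/163=0.2577
Proportions for species 1 (n=123): 29/123=0.2358, 7/123=0.0569, 1/123=0.0081, 17/123=0.1382, 16/123=0.1301, 18/123=0.1463, 5/123=0.0407, 30/123=0.2439
Σ p₁ᵢp₂ᵢ = 0.017355 + 0.007329 + 0.000198 + 0.004243 + 0.037508 + 0.022442 + 0.001746 + 0.062853 = 0.153674
Σp_1ᵢ² = 0.0736² + 0.1288² + 0.0245² + 0.0307² + 0.2883² + 0.1534² + 0.0429² + 0.2577² = 0.005417 + 0.016589 + 0.000600 + 0.000942 + 0.083117 + 0.023532 + 0.001840 + 0.066409 = 0.198446
Σp_2ᵢ² = 0.2358² + 0.0569² + 0.0081² + 0.1382² + 0.1301² + 0.1463² + 0.0407² + 0.2439² = 0.055602 + 0.003238 + 0.000066 + 0.019099 + 0.016926 + 0.021404 + 0.001656 + 0.059487 = 0.177478
O = 0.153674 / √(0.198446 × 0.177478) = 0.153674 / 0.1876694 = 0.8189

0.82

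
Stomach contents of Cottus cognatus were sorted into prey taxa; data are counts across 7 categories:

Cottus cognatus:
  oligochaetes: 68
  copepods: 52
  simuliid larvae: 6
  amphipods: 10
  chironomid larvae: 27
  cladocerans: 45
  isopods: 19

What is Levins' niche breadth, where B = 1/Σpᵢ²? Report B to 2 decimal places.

4.87

Proportions for Cottus cognatus (n=227): 68/227=0.2996, 52/227=0.2291, 6/227=0.0264, 10/227=0.0441, 27/227=0.1189, 45/227=0.1982, 19/227=0.0837
Σpᵢ² = 0.2996² + 0.2291² + 0.0264² + 0.0441² + 0.1189² + 0.1982² + 0.0837² = 0.089760 + 0.052487 + 0.000697 + 0.001945 + 0.014137 + 0.039283 + 0.007006 = 0.205315
B = 1 / 0.205315 = 4.8706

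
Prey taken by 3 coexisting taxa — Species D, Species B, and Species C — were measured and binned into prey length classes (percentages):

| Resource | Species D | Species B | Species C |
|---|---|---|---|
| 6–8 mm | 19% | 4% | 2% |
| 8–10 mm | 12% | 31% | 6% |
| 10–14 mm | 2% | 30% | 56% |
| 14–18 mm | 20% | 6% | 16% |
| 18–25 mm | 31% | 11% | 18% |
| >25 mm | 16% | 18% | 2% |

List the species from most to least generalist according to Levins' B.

Species D > Species B > Species C

Convert percentages to proportions (divide by 100).
Σp_Dᵢ² = 0.19² + 0.12² + 0.02² + 0.20² + 0.31² + 0.16² = 0.0361 + 0.0144 + 0.0004 + 0.0400 + 0.0961 + 0.0256 = 0.2126
B_D = 1 / 0.2126 = 4.7037
Σp_Bᵢ² = 0.04² + 0.31² + 0.30² + 0.06² + 0.11² + 0.18² = 0.0016 + 0.0961 + 0.0900 + 0.0036 + 0.0121 + 0.0324 = 0.2358
B_B = 1 / 0.2358 = 4.2409
Σp_Cᵢ² = 0.02² + 0.06² + 0.56² + 0.16² + 0.18² + 0.02² = 0.0004 + 0.0036 + 0.3136 + 0.0256 + 0.0324 + 0.0004 = 0.3760
B_C = 1 / 0.3760 = 2.6596
Ranking by B (broadest → narrowest): Species D (4.70) > Species B (4.24) > Species C (2.66)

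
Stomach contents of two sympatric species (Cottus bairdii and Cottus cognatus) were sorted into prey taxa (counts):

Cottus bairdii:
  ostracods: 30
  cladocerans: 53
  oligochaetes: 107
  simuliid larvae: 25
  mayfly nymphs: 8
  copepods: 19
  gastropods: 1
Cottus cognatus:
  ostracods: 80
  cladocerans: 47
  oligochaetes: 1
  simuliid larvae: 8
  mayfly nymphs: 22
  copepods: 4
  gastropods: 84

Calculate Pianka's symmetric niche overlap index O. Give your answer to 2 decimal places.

Proportions for Cottus bairdii (n=243): 30/243=0.1235, 53/243=0.2181, 107/243=0.4403, 25/243=0.1029, 8/243=0.0329, 19/243=0.0782, 1/243=0.0041
Proportions for Cottus cognatus (n=246): 80/246=0.3252, 47/246=0.1911, 1/246=0.0041, 8/246=0.0325, 22/246=0.0894, 4/246=0.0163, 84/246=0.3415
Σ p₁ᵢp₂ᵢ = 0.040162 + 0.041679 + 0.001805 + 0.003344 + 0.002941 + 0.001275 + 0.001400 = 0.092606
Σp_1ᵢ² = 0.1235² + 0.2181² + 0.4403² + 0.1029² + 0.0329² + 0.0782² + 0.0041² = 0.015252 + 0.047568 + 0.193864 + 0.010588 + 0.001082 + 0.006115 + 0.000017 = 0.274486
Σp_2ᵢ² = 0.3252² + 0.1911² + 0.0041² + 0.0325² + 0.0894² + 0.0163² + 0.3415² = 0.105755 + 0.036519 + 0.000017 + 0.001056 + 0.007992 + 0.000266 + 0.116622 = 0.268227
O = 0.092606 / √(0.274486 × 0.268227) = 0.092606 / 0.2713385 = 0.3413

0.34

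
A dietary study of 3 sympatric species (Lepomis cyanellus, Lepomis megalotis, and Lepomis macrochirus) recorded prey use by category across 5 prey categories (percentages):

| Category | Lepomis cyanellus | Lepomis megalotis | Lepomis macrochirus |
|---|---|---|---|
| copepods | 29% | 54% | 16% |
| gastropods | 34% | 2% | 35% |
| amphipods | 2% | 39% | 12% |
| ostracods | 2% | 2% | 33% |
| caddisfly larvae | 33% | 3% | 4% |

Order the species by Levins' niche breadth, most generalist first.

Lepomis macrochirus > Lepomis cyanellus > Lepomis megalotis

Convert percentages to proportions (divide by 100).
Σp_cyanᵢ² = 0.29² + 0.34² + 0.02² + 0.02² + 0.33² = 0.0841 + 0.1156 + 0.0004 + 0.0004 + 0.1089 = 0.3094
B_cyan = 1 / 0.3094 = 3.2321
Σp_megaᵢ² = 0.54² + 0.02² + 0.39² + 0.02² + 0.03² = 0.2916 + 0.0004 + 0.1521 + 0.0004 + 0.0009 = 0.4454
B_mega = 1 / 0.4454 = 2.2452
Σp_macrᵢ² = 0.16² + 0.35² + 0.12² + 0.33² + 0.04² = 0.0256 + 0.1225 + 0.0144 + 0.1089 + 0.0016 = 0.2730
B_macr = 1 / 0.2730 = 3.6630
Ranking by B (broadest → narrowest): Lepomis macrochirus (3.66) > Lepomis cyanellus (3.23) > Lepomis megalotis (2.25)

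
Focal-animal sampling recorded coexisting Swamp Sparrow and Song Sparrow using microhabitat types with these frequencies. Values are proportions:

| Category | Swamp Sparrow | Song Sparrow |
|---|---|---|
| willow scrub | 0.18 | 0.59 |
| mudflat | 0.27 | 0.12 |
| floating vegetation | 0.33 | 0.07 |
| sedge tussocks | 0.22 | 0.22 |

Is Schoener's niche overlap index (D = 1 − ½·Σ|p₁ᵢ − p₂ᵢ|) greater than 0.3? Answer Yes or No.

Σ|p₁ᵢ − p₂ᵢ| = 0.41 + 0.15 + 0.26 + 0.00 = 0.82
D = 1 − ½ × 0.82 = 1 − 0.410 = 0.5900
D = 0.5900 > 0.3 → Yes.

Yes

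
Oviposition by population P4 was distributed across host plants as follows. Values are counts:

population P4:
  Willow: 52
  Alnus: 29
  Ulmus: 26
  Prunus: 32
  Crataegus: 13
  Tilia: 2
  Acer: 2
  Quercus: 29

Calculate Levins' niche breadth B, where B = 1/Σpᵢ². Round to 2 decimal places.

5.46

Proportions for population P4 (n=185): 52/185=0.2811, 29/185=0.1568, 26/185=0.1405, 32/185=0.1730, 13/185=0.0703, 2/185=0.0108, 2/185=0.0108, 29/185=0.1568
Σpᵢ² = 0.2811² + 0.1568² + 0.1405² + 0.1730² + 0.0703² + 0.0108² + 0.0108² + 0.1568² = 0.079017 + 0.024586 + 0.019740 + 0.029929 + 0.004942 + 0.000117 + 0.000117 + 0.024586 = 0.183034
B = 1 / 0.183034 = 5.4635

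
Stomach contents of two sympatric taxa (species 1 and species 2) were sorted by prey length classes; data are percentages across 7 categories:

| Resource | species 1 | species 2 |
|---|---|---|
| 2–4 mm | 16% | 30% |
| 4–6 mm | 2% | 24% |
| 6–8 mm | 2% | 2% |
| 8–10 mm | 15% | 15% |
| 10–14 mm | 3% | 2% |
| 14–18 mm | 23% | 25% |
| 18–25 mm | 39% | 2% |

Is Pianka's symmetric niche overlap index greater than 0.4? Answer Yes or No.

Convert percentages to proportions (divide by 100).
Σ p₁ᵢp₂ᵢ = 0.0480 + 0.0048 + 0.0004 + 0.0225 + 0.0006 + 0.0575 + 0.0078 = 0.1416
Σp_1ᵢ² = 0.16² + 0.02² + 0.02² + 0.15² + 0.03² + 0.23² + 0.39² = 0.0256 + 0.0004 + 0.0004 + 0.0225 + 0.0009 + 0.0529 + 0.1521 = 0.2548
Σp_2ᵢ² = 0.30² + 0.24² + 0.02² + 0.15² + 0.02² + 0.25² + 0.02² = 0.0900 + 0.0576 + 0.0004 + 0.0225 + 0.0004 + 0.0625 + 0.0004 = 0.2338
O = 0.1416 / √(0.2548 × 0.2338) = 0.1416 / 0.24407 = 0.5802
O = 0.5802 > 0.4 → Yes.

Yes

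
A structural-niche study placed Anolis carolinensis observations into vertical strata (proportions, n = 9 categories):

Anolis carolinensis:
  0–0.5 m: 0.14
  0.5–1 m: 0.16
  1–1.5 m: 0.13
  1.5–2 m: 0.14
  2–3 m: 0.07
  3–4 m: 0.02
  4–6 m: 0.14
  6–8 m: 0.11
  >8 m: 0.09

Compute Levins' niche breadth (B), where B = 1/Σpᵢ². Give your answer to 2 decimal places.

Σpᵢ² = 0.14² + 0.16² + 0.13² + 0.14² + 0.07² + 0.02² + 0.14² + 0.11² + 0.09² = 0.0196 + 0.0256 + 0.0169 + 0.0196 + 0.0049 + 0.0004 + 0.0196 + 0.0121 + 0.0081 = 0.1268
B = 1 / 0.1268 = 7.8864

7.89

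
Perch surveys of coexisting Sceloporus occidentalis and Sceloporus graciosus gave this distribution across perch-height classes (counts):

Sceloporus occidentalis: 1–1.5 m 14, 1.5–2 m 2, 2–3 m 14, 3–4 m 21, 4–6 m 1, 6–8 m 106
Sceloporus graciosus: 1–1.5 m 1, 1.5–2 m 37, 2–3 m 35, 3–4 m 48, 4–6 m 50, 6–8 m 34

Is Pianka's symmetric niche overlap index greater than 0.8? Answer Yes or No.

No

Proportions for Sceloporus occidentalis (n=158): 14/158=0.0886, 2/158=0.0127, 14/158=0.0886, 21/158=0.1329, 1/158=0.0063, 106/158=0.6709
Proportions for Sceloporus graciosus (n=205): 1/205=0.0049, 37/205=0.1805, 35/205=0.1707, 48/205=0.2341, 50/205=0.2439, 34/205=0.1659
Σ p₁ᵢp₂ᵢ = 0.000434 + 0.002292 + 0.015124 + 0.031112 + 0.001537 + 0.111302 = 0.161801
Σp_1ᵢ² = 0.0886² + 0.0127² + 0.0886² + 0.1329² + 0.0063² + 0.6709² = 0.007850 + 0.000161 + 0.007850 + 0.017662 + 0.000040 + 0.450107 = 0.483670
Σp_2ᵢ² = 0.0049² + 0.1805² + 0.1707² + 0.2341² + 0.2439² + 0.1659² = 0.000024 + 0.032580 + 0.029138 + 0.054803 + 0.059487 + 0.027523 = 0.203555
O = 0.161801 / √(0.483670 × 0.203555) = 0.161801 / 0.3137729 = 0.5157
O = 0.5157 < 0.8 → No.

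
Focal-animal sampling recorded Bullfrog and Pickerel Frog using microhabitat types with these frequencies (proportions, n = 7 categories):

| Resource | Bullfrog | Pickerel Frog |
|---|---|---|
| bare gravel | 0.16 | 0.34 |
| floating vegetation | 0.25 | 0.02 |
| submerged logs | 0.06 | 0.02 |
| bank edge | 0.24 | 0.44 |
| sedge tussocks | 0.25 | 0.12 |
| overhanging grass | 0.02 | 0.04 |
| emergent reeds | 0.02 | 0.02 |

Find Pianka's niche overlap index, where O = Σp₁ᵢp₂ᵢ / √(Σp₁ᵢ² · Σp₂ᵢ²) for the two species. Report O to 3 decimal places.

0.749

Σ p₁ᵢp₂ᵢ = 0.0544 + 0.0050 + 0.0012 + 0.1056 + 0.0300 + 0.0008 + 0.0004 = 0.1974
Σp_1ᵢ² = 0.16² + 0.25² + 0.06² + 0.24² + 0.25² + 0.02² + 0.02² = 0.0256 + 0.0625 + 0.0036 + 0.0576 + 0.0625 + 0.0004 + 0.0004 = 0.2126
Σp_2ᵢ² = 0.34² + 0.02² + 0.02² + 0.44² + 0.12² + 0.04² + 0.02² = 0.1156 + 0.0004 + 0.0004 + 0.1936 + 0.0144 + 0.0016 + 0.0004 = 0.3264
O = 0.1974 / √(0.2126 × 0.3264) = 0.1974 / 0.263425 = 0.74936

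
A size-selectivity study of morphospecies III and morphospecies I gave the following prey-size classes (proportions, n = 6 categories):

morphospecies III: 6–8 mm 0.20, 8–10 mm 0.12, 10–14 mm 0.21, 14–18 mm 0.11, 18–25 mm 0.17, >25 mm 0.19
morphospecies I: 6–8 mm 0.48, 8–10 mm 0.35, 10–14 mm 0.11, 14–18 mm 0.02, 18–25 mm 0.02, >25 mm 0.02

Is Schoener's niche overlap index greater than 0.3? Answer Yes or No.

Σ|p₁ᵢ − p₂ᵢ| = 0.28 + 0.23 + 0.10 + 0.09 + 0.15 + 0.17 = 1.02
D = 1 − ½ × 1.02 = 1 − 0.510 = 0.4900
D = 0.4900 > 0.3 → Yes.

Yes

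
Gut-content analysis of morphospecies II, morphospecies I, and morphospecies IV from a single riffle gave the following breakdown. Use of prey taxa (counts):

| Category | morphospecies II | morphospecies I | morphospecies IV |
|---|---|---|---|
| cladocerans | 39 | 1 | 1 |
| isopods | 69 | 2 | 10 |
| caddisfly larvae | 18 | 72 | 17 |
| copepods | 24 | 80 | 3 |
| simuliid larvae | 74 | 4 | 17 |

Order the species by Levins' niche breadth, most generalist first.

Proportions for morphospecies II (n=224): 39/224=0.1741, 69/224=0.3080, 18/224=0.0804, 24/224=0.1071, 74/224=0.3304
Proportions for morphospecies I (n=159): 1/159=0.0063, 2/159=0.0126, 72/159=0.4528, 80/159=0.5031, 4/159=0.0252
Proportions for morphospecies IV (n=48): 1/48=0.0208, 10/48=0.2083, 17/48=0.3542, 3/48=0.0625, 17/48=0.3542
Σp_IIᵢ² = 0.1741² + 0.3080² + 0.0804² + 0.1071² + 0.3304² = 0.030311 + 0.094864 + 0.006464 + 0.011470 + 0.109164 = 0.252273
B_II = 1 / 0.252273 = 3.9640
Σp_Iᵢ² = 0.0063² + 0.0126² + 0.4528² + 0.5031² + 0.0252² = 0.000040 + 0.000159 + 0.205028 + 0.253110 + 0.000635 = 0.458972
B_I = 1 / 0.458972 = 2.1788
Σp_IVᵢ² = 0.0208² + 0.2083² + 0.3542² + 0.0625² + 0.3542² = 0.000433 + 0.043389 + 0.125458 + 0.003906 + 0.125458 = 0.298644
B_IV = 1 / 0.298644 = 3.3485
Ranking by B (broadest → narrowest): morphospecies II (3.96) > morphospecies IV (3.35) > morphospecies I (2.18)

morphospecies II > morphospecies IV > morphospecies I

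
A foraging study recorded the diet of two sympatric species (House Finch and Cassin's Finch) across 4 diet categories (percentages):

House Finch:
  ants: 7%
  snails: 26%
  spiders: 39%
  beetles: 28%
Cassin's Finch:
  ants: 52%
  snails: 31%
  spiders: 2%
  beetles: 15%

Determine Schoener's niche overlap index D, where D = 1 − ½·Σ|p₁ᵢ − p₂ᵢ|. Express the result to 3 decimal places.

0.500

Convert percentages to proportions (divide by 100).
Σ|p₁ᵢ − p₂ᵢ| = 0.45 + 0.05 + 0.37 + 0.13 = 1.00
D = 1 − ½ × 1.00 = 1 − 0.500 = 0.50000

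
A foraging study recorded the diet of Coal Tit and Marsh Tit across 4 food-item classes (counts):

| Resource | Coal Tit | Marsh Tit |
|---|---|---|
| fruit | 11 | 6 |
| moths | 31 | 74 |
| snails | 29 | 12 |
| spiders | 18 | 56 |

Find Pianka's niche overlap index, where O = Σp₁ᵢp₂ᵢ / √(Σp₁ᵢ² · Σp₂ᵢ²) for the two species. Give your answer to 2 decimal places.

0.84

Proportions for Coal Tit (n=89): 11/89=0.1236, 31/89=0.3483, 29/89=0.3258, 18/89=0.2022
Proportions for Marsh Tit (n=148): 6/148=0.0405, 74/148=0.5000, 12/148=0.0811, 56/148=0.3784
Σ p₁ᵢp₂ᵢ = 0.005006 + 0.174150 + 0.026422 + 0.076512 = 0.282090
Σp_1ᵢ² = 0.1236² + 0.3483² + 0.3258² + 0.2022² = 0.015277 + 0.121313 + 0.106146 + 0.040885 = 0.283621
Σp_2ᵢ² = 0.0405² + 0.5000² + 0.0811² + 0.3784² = 0.001640 + 0.250000 + 0.006577 + 0.143187 = 0.401404
O = 0.282090 / √(0.283621 × 0.401404) = 0.282090 / 0.3374116 = 0.8360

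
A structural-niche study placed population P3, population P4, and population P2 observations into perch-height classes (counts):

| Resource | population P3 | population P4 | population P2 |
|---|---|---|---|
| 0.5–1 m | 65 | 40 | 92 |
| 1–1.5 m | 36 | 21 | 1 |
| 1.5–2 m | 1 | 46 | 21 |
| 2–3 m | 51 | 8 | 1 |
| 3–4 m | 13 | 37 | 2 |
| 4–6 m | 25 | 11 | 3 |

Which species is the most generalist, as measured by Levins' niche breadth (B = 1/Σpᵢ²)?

population P4

Proportions for population P3 (n=191): 65/191=0.3403, 36/191=0.1885, 1/191=0.0052, 51/191=0.2670, 13/191=0.0681, 25/191=0.1309
Proportions for population P4 (n=163): 40/163=0.2454, 21/163=0.1288, 46/163=0.2822, 8/163=0.0491, 37/163=0.2270, 11/163=0.0675
Proportions for population P2 (n=120): 92/120=0.7667, 1/120=0.0083, 21/120=0.1750, 1/120=0.0083, 2/120=0.0167, 3/120=0.0250
Σp_P3ᵢ² = 0.3403² + 0.1885² + 0.0052² + 0.2670² + 0.0681² + 0.1309² = 0.115804 + 0.035532 + 0.000027 + 0.071289 + 0.004638 + 0.017135 = 0.244425
B_P3 = 1 / 0.244425 = 4.0912
Σp_P4ᵢ² = 0.2454² + 0.1288² + 0.2822² + 0.0491² + 0.2270² + 0.0675² = 0.060221 + 0.016589 + 0.079637 + 0.002411 + 0.051529 + 0.004556 = 0.214943
B_P4 = 1 / 0.214943 = 4.6524
Σp_P2ᵢ² = 0.7667² + 0.0083² + 0.1750² + 0.0083² + 0.0167² + 0.0250² = 0.587829 + 0.000069 + 0.030625 + 0.000069 + 0.000279 + 0.000625 = 0.619496
B_P2 = 1 / 0.619496 = 1.6142
Highest B → broadest niche (most generalist): population P4 (B = 4.65).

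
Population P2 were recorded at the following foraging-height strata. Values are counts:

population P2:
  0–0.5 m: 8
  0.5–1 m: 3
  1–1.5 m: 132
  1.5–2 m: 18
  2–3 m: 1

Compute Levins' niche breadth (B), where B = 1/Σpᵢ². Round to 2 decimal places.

1.47

Proportions for population P2 (n=162): 8/162=0.0494, 3/162=0.0185, 132/162=0.8148, 18/162=0.1111, 1/162=0.0062
Σpᵢ² = 0.0494² + 0.0185² + 0.8148² + 0.1111² + 0.0062² = 0.002440 + 0.000342 + 0.663899 + 0.012343 + 0.000038 = 0.679062
B = 1 / 0.679062 = 1.4726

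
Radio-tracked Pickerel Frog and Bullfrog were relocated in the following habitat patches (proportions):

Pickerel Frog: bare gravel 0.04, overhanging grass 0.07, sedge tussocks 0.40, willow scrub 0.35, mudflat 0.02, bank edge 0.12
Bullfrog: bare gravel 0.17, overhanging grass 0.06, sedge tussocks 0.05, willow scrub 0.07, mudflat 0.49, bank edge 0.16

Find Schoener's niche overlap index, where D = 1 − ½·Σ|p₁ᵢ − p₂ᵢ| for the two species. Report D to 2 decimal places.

Σ|p₁ᵢ − p₂ᵢ| = 0.13 + 0.01 + 0.35 + 0.28 + 0.47 + 0.04 = 1.28
D = 1 − ½ × 1.28 = 1 − 0.640 = 0.3600

0.36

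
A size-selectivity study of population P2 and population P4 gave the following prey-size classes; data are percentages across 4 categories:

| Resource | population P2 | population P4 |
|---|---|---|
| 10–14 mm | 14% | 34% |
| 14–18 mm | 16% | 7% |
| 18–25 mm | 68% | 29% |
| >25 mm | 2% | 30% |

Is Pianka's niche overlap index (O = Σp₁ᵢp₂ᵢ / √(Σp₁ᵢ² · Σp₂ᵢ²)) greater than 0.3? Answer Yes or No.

Convert percentages to proportions (divide by 100).
Σ p₁ᵢp₂ᵢ = 0.0476 + 0.0112 + 0.1972 + 0.0060 = 0.2620
Σp_1ᵢ² = 0.14² + 0.16² + 0.68² + 0.02² = 0.0196 + 0.0256 + 0.4624 + 0.0004 = 0.5080
Σp_2ᵢ² = 0.34² + 0.07² + 0.29² + 0.30² = 0.1156 + 0.0049 + 0.0841 + 0.0900 = 0.2946
O = 0.2620 / √(0.5080 × 0.2946) = 0.2620 / 0.38686 = 0.6772
O = 0.6772 > 0.3 → Yes.

Yes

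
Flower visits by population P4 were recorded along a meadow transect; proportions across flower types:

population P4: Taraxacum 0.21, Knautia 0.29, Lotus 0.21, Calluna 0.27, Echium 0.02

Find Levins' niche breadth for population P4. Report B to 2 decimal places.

4.07

Σpᵢ² = 0.21² + 0.29² + 0.21² + 0.27² + 0.02² = 0.0441 + 0.0841 + 0.0441 + 0.0729 + 0.0004 = 0.2456
B = 1 / 0.2456 = 4.0717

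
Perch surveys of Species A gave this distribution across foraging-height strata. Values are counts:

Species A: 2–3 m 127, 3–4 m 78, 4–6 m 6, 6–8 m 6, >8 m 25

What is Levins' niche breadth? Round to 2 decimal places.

Proportions for Species A (n=242): 127/242=0.5248, 78/242=0.3223, 6/242=0.0248, 6/242=0.0248, 25/242=0.1033
Σpᵢ² = 0.5248² + 0.3223² + 0.0248² + 0.0248² + 0.1033² = 0.275415 + 0.103877 + 0.000615 + 0.000615 + 0.010671 = 0.391193
B = 1 / 0.391193 = 2.5563

2.56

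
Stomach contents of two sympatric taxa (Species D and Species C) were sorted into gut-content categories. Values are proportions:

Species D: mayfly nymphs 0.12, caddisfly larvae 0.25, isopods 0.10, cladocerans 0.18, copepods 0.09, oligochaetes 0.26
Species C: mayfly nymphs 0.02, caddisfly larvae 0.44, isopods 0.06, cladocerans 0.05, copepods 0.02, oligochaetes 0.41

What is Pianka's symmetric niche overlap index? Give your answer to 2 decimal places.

Σ p₁ᵢp₂ᵢ = 0.0024 + 0.1100 + 0.0060 + 0.0090 + 0.0018 + 0.1066 = 0.2358
Σp_1ᵢ² = 0.12² + 0.25² + 0.10² + 0.18² + 0.09² + 0.26² = 0.0144 + 0.0625 + 0.0100 + 0.0324 + 0.0081 + 0.0676 = 0.1950
Σp_2ᵢ² = 0.02² + 0.44² + 0.06² + 0.05² + 0.02² + 0.41² = 0.0004 + 0.1936 + 0.0036 + 0.0025 + 0.0004 + 0.1681 = 0.3686
O = 0.2358 / √(0.1950 × 0.3686) = 0.2358 / 0.26810 = 0.8795

0.88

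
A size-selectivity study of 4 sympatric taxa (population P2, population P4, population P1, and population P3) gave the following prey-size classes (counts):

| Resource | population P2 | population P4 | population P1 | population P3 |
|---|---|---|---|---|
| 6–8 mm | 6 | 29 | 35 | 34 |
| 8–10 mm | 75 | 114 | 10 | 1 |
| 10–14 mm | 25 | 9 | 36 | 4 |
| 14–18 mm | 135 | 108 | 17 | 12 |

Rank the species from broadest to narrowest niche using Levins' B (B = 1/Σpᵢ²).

Proportions for population P2 (n=241): 6/241=0.0249, 75/241=0.3112, 25/241=0.1037, 135/241=0.5602
Proportions for population P4 (n=260): 29/260=0.1115, 114/260=0.4385, 9/260=0.0346, 108/260=0.4154
Proportions for population P1 (n=98): 35/98=0.3571, 10/98=0.1020, 36/98=0.3673, 17/98=0.1735
Proportions for population P3 (n=51): 34/51=0.6667, 1/51=0.0196, 4/51=0.0784, 12/51=0.2353
Σp_P2ᵢ² = 0.0249² + 0.3112² + 0.1037² + 0.5602² = 0.000620 + 0.096845 + 0.010754 + 0.313824 = 0.422043
B_P2 = 1 / 0.422043 = 2.3694
Σp_P4ᵢ² = 0.1115² + 0.4385² + 0.0346² + 0.4154² = 0.012432 + 0.192282 + 0.001197 + 0.172557 = 0.378468
B_P4 = 1 / 0.378468 = 2.6422
Σp_P1ᵢ² = 0.3571² + 0.1020² + 0.3673² + 0.1735² = 0.127520 + 0.010404 + 0.134909 + 0.030102 = 0.302935
B_P1 = 1 / 0.302935 = 3.3010
Σp_P3ᵢ² = 0.6667² + 0.0196² + 0.0784² + 0.2353² = 0.444489 + 0.000384 + 0.006147 + 0.055366 = 0.506386
B_P3 = 1 / 0.506386 = 1.9748
Ranking by B (broadest → narrowest): population P1 (3.30) > population P4 (2.64) > population P2 (2.37) > population P3 (1.97)

population P1 > population P4 > population P2 > population P3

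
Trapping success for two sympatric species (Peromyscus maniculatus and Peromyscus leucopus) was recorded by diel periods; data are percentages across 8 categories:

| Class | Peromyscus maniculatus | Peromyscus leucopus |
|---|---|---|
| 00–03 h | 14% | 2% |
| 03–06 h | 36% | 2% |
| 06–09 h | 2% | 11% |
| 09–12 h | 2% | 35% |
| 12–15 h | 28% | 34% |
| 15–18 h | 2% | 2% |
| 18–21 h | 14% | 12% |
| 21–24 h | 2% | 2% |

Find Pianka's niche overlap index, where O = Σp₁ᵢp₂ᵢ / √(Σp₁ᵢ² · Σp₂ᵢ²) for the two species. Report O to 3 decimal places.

Convert percentages to proportions (divide by 100).
Σ p₁ᵢp₂ᵢ = 0.0028 + 0.0072 + 0.0022 + 0.0070 + 0.0952 + 0.0004 + 0.0168 + 0.0004 = 0.1320
Σp_1ᵢ² = 0.14² + 0.36² + 0.02² + 0.02² + 0.28² + 0.02² + 0.14² + 0.02² = 0.0196 + 0.1296 + 0.0004 + 0.0004 + 0.0784 + 0.0004 + 0.0196 + 0.0004 = 0.2488
Σp_2ᵢ² = 0.02² + 0.02² + 0.11² + 0.35² + 0.34² + 0.02² + 0.12² + 0.02² = 0.0004 + 0.0004 + 0.0121 + 0.1225 + 0.1156 + 0.0004 + 0.0144 + 0.0004 = 0.2662
O = 0.1320 / √(0.2488 × 0.2662) = 0.1320 / 0.257353 = 0.51291

0.513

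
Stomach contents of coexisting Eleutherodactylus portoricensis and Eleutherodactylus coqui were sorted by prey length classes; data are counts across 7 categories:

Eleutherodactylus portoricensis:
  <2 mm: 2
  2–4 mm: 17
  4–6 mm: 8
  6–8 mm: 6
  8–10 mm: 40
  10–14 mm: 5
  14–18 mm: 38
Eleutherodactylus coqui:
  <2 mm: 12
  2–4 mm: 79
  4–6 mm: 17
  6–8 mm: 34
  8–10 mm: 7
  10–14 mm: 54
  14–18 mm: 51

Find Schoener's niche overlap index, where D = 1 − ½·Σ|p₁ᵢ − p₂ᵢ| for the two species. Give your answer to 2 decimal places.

0.55

Proportions for Eleutherodactylus portoricensis (n=116): 2/116=0.0172, 17/116=0.1466, 8/116=0.0690, 6/116=0.0517, 40/116=0.3448, 5/116=0.0431, 38/116=0.3276
Proportions for Eleutherodactylus coqui (n=254): 12/254=0.0472, 79/254=0.3110, 17/254=0.0669, 34/254=0.1339, 7/254=0.0276, 54/254=0.2126, 51/254=0.2008
Σ|p₁ᵢ − p₂ᵢ| = 0.0300 + 0.1644 + 0.0021 + 0.0822 + 0.3172 + 0.1695 + 0.1268 = 0.8922
D = 1 − ½ × 0.8922 = 1 − 0.44610 = 0.55390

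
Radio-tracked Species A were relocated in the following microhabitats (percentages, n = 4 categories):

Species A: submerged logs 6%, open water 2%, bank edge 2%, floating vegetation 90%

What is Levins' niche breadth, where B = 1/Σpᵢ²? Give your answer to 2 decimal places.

Convert percentages to proportions (divide by 100).
Σpᵢ² = 0.06² + 0.02² + 0.02² + 0.90² = 0.0036 + 0.0004 + 0.0004 + 0.8100 = 0.8144
B = 1 / 0.8144 = 1.2279

1.23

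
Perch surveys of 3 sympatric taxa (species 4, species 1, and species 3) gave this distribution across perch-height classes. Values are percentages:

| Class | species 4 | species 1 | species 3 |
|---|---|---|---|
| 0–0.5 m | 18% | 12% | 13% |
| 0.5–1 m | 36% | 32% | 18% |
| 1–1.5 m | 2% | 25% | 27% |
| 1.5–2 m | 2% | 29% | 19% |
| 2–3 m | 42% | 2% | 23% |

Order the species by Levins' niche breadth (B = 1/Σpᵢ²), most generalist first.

Convert percentages to proportions (divide by 100).
Σp_4ᵢ² = 0.18² + 0.36² + 0.02² + 0.02² + 0.42² = 0.0324 + 0.1296 + 0.0004 + 0.0004 + 0.1764 = 0.3392
B_4 = 1 / 0.3392 = 2.9481
Σp_1ᵢ² = 0.12² + 0.32² + 0.25² + 0.29² + 0.02² = 0.0144 + 0.1024 + 0.0625 + 0.0841 + 0.0004 = 0.2638
B_1 = 1 / 0.2638 = 3.7908
Σp_3ᵢ² = 0.13² + 0.18² + 0.27² + 0.19² + 0.23² = 0.0169 + 0.0324 + 0.0729 + 0.0361 + 0.0529 = 0.2112
B_3 = 1 / 0.2112 = 4.7348
Ranking by B (broadest → narrowest): species 3 (4.73) > species 1 (3.79) > species 4 (2.95)

species 3 > species 1 > species 4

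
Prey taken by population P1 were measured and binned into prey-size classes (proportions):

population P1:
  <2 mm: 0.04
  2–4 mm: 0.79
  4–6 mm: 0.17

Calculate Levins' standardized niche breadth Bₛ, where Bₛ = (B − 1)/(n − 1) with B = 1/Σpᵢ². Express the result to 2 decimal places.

Σpᵢ² = 0.04² + 0.79² + 0.17² = 0.0016 + 0.6241 + 0.0289 = 0.6546
B = 1 / 0.6546 = 1.5277
Bₛ = (B − 1)/(n − 1) = (1.5277 − 1)/(3 − 1) = 0.5277/2 = 0.2639

0.26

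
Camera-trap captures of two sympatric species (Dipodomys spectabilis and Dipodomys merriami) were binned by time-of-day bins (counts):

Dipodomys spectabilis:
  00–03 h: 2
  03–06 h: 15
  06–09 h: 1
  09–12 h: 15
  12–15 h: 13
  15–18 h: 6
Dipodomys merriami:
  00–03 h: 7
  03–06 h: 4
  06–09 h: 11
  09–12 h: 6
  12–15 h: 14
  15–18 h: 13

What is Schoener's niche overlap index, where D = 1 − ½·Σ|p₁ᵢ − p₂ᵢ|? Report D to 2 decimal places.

0.60

Proportions for Dipodomys spectabilis (n=52): 2/52=0.0385, 15/52=0.2885, 1/52=0.0192, 15/52=0.2885, 13/52=0.2500, 6/52=0.1154
Proportions for Dipodomys merriami (n=55): 7/55=0.1273, 4/55=0.0727, 11/55=0.2000, 6/55=0.1091, 14/55=0.2545, 13/55=0.2364
Σ|p₁ᵢ − p₂ᵢ| = 0.0888 + 0.2158 + 0.1808 + 0.1794 + 0.0045 + 0.1210 = 0.7903
D = 1 − ½ × 0.7903 = 1 − 0.39515 = 0.60485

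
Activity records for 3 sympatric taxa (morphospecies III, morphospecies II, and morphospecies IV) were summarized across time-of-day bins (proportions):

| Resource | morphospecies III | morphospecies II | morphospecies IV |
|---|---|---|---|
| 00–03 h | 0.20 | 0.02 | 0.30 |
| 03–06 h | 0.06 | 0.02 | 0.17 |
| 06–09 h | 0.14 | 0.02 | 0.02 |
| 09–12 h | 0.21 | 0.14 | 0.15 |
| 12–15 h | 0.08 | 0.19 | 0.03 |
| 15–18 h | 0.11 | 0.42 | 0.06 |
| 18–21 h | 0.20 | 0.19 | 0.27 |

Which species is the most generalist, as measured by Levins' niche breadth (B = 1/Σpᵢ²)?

Σp_IIIᵢ² = 0.20² + 0.06² + 0.14² + 0.21² + 0.08² + 0.11² + 0.20² = 0.0400 + 0.0036 + 0.0196 + 0.0441 + 0.0064 + 0.0121 + 0.0400 = 0.1658
B_III = 1 / 0.1658 = 6.0314
Σp_IIᵢ² = 0.02² + 0.02² + 0.02² + 0.14² + 0.19² + 0.42² + 0.19² = 0.0004 + 0.0004 + 0.0004 + 0.0196 + 0.0361 + 0.1764 + 0.0361 = 0.2694
B_II = 1 / 0.2694 = 3.7120
Σp_IVᵢ² = 0.30² + 0.17² + 0.02² + 0.15² + 0.03² + 0.06² + 0.27² = 0.0900 + 0.0289 + 0.0004 + 0.0225 + 0.0009 + 0.0036 + 0.0729 = 0.2192
B_IV = 1 / 0.2192 = 4.5620
Highest B → broadest niche (most generalist): morphospecies III (B = 6.03).

morphospecies III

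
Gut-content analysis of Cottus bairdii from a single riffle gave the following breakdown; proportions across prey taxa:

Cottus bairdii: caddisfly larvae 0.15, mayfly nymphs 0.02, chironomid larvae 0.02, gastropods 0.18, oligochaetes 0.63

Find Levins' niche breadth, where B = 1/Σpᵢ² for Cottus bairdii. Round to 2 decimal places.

2.21

Σpᵢ² = 0.15² + 0.02² + 0.02² + 0.18² + 0.63² = 0.0225 + 0.0004 + 0.0004 + 0.0324 + 0.3969 = 0.4526
B = 1 / 0.4526 = 2.2095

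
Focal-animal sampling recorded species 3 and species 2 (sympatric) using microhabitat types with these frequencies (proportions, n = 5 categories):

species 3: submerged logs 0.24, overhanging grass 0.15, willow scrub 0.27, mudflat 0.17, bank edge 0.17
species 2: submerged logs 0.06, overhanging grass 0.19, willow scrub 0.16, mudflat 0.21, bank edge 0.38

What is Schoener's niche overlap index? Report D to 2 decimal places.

Σ|p₁ᵢ − p₂ᵢ| = 0.18 + 0.04 + 0.11 + 0.04 + 0.21 = 0.58
D = 1 − ½ × 0.58 = 1 − 0.290 = 0.7100

0.71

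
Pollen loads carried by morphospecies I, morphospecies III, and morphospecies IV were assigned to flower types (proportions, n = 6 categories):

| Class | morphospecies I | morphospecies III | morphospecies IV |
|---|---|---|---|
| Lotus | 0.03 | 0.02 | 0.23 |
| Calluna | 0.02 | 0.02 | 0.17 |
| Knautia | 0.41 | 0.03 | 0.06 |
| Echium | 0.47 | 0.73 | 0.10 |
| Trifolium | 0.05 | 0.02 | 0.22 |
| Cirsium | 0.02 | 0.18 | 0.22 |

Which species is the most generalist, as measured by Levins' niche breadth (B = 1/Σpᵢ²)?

Σp_Iᵢ² = 0.03² + 0.02² + 0.41² + 0.47² + 0.05² + 0.02² = 0.0009 + 0.0004 + 0.1681 + 0.2209 + 0.0025 + 0.0004 = 0.3932
B_I = 1 / 0.3932 = 2.5432
Σp_IIIᵢ² = 0.02² + 0.02² + 0.03² + 0.73² + 0.02² + 0.18² = 0.0004 + 0.0004 + 0.0009 + 0.5329 + 0.0004 + 0.0324 = 0.5674
B_III = 1 / 0.5674 = 1.7624
Σp_IVᵢ² = 0.23² + 0.17² + 0.06² + 0.10² + 0.22² + 0.22² = 0.0529 + 0.0289 + 0.0036 + 0.0100 + 0.0484 + 0.0484 = 0.1922
B_IV = 1 / 0.1922 = 5.2029
Highest B → broadest niche (most generalist): morphospecies IV (B = 5.20).

morphospecies IV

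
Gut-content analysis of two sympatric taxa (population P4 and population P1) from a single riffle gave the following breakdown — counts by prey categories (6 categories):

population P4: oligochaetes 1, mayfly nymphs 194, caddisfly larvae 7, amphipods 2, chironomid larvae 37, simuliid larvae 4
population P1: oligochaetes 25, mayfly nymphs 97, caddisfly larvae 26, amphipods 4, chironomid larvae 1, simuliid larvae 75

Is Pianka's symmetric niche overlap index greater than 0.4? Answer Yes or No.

Proportions for population P4 (n=245): 1/245=0.0041, 194/245=0.7918, 7/245=0.0286, 2/245=0.0082, 37/245=0.1510, 4/245=0.0163
Proportions for population P1 (n=228): 25/228=0.1096, 97/228=0.4254, 26/228=0.1140, 4/228=0.0175, 1/228=0.0044, 75/228=0.3289
Σ p₁ᵢp₂ᵢ = 0.000449 + 0.336832 + 0.003260 + 0.000144 + 0.000664 + 0.005361 = 0.346710
Σp_1ᵢ² = 0.0041² + 0.7918² + 0.0286² + 0.0082² + 0.1510² + 0.0163² = 0.000017 + 0.626947 + 0.000818 + 0.000067 + 0.022801 + 0.000266 = 0.650916
Σp_2ᵢ² = 0.1096² + 0.4254² + 0.1140² + 0.0175² + 0.0044² + 0.3289² = 0.012012 + 0.180965 + 0.012996 + 0.000306 + 0.000019 + 0.108175 = 0.314473
O = 0.346710 / √(0.650916 × 0.314473) = 0.346710 / 0.4524329 = 0.7663
O = 0.7663 > 0.4 → Yes.

Yes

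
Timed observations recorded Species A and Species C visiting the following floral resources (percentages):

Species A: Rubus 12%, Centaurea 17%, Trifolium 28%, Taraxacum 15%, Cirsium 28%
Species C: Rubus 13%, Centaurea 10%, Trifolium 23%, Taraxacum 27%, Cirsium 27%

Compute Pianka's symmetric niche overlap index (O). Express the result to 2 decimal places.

0.95

Convert percentages to proportions (divide by 100).
Σ p₁ᵢp₂ᵢ = 0.0156 + 0.0170 + 0.0644 + 0.0405 + 0.0756 = 0.2131
Σp_1ᵢ² = 0.12² + 0.17² + 0.28² + 0.15² + 0.28² = 0.0144 + 0.0289 + 0.0784 + 0.0225 + 0.0784 = 0.2226
Σp_2ᵢ² = 0.13² + 0.10² + 0.23² + 0.27² + 0.27² = 0.0169 + 0.0100 + 0.0529 + 0.0729 + 0.0729 = 0.2256
O = 0.2131 / √(0.2226 × 0.2256) = 0.2131 / 0.22409 = 0.9510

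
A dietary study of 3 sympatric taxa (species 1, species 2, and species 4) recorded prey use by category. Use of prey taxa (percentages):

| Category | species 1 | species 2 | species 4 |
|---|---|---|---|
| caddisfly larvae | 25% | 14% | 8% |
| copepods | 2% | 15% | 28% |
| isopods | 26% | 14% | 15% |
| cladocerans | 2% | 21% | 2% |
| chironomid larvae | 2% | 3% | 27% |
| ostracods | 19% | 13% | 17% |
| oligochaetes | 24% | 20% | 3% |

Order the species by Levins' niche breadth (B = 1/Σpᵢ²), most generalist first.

species 2 > species 4 > species 1

Convert percentages to proportions (divide by 100).
Σp_1ᵢ² = 0.25² + 0.02² + 0.26² + 0.02² + 0.02² + 0.19² + 0.24² = 0.0625 + 0.0004 + 0.0676 + 0.0004 + 0.0004 + 0.0361 + 0.0576 = 0.2250
B_1 = 1 / 0.2250 = 4.4444
Σp_2ᵢ² = 0.14² + 0.15² + 0.14² + 0.21² + 0.03² + 0.13² + 0.20² = 0.0196 + 0.0225 + 0.0196 + 0.0441 + 0.0009 + 0.0169 + 0.0400 = 0.1636
B_2 = 1 / 0.1636 = 6.1125
Σp_4ᵢ² = 0.08² + 0.28² + 0.15² + 0.02² + 0.27² + 0.17² + 0.03² = 0.0064 + 0.0784 + 0.0225 + 0.0004 + 0.0729 + 0.0289 + 0.0009 = 0.2104
B_4 = 1 / 0.2104 = 4.7529
Ranking by B (broadest → narrowest): species 2 (6.11) > species 4 (4.75) > species 1 (4.44)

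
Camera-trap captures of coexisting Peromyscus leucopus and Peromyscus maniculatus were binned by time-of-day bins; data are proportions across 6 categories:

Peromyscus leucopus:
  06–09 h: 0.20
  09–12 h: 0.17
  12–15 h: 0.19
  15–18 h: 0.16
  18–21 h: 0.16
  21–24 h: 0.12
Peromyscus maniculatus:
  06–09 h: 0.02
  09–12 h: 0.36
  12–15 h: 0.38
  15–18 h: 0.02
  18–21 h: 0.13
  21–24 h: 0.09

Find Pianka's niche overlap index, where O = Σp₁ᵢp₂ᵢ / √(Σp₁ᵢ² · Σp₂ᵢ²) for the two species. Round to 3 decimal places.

Σ p₁ᵢp₂ᵢ = 0.0040 + 0.0612 + 0.0722 + 0.0032 + 0.0208 + 0.0108 = 0.1722
Σp_1ᵢ² = 0.20² + 0.17² + 0.19² + 0.16² + 0.16² + 0.12² = 0.0400 + 0.0289 + 0.0361 + 0.0256 + 0.0256 + 0.0144 = 0.1706
Σp_2ᵢ² = 0.02² + 0.36² + 0.38² + 0.02² + 0.13² + 0.09² = 0.0004 + 0.1296 + 0.1444 + 0.0004 + 0.0169 + 0.0081 = 0.2998
O = 0.1722 / √(0.1706 × 0.2998) = 0.1722 / 0.226155 = 0.76142

0.761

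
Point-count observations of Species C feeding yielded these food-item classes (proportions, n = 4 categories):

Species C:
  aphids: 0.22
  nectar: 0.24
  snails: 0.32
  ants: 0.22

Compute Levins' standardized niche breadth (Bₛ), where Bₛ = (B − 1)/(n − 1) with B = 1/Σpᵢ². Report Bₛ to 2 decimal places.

0.96

Σpᵢ² = 0.22² + 0.24² + 0.32² + 0.22² = 0.0484 + 0.0576 + 0.1024 + 0.0484 = 0.2568
B = 1 / 0.2568 = 3.8941
Bₛ = (B − 1)/(n − 1) = (3.8941 − 1)/(4 − 1) = 2.8941/3 = 0.9647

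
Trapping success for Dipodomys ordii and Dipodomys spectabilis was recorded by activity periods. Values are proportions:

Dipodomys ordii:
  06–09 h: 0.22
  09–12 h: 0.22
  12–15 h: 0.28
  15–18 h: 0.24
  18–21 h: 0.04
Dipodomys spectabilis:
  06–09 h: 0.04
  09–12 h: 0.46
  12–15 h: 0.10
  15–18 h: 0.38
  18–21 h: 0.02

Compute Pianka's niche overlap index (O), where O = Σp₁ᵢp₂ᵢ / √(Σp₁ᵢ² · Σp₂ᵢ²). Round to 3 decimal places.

0.783

Σ p₁ᵢp₂ᵢ = 0.0088 + 0.1012 + 0.0280 + 0.0912 + 0.0008 = 0.2300
Σp_1ᵢ² = 0.22² + 0.22² + 0.28² + 0.24² + 0.04² = 0.0484 + 0.0484 + 0.0784 + 0.0576 + 0.0016 = 0.2344
Σp_2ᵢ² = 0.04² + 0.46² + 0.10² + 0.38² + 0.02² = 0.0016 + 0.2116 + 0.0100 + 0.1444 + 0.0004 = 0.3680
O = 0.2300 / √(0.2344 × 0.3680) = 0.2300 / 0.293699 = 0.78311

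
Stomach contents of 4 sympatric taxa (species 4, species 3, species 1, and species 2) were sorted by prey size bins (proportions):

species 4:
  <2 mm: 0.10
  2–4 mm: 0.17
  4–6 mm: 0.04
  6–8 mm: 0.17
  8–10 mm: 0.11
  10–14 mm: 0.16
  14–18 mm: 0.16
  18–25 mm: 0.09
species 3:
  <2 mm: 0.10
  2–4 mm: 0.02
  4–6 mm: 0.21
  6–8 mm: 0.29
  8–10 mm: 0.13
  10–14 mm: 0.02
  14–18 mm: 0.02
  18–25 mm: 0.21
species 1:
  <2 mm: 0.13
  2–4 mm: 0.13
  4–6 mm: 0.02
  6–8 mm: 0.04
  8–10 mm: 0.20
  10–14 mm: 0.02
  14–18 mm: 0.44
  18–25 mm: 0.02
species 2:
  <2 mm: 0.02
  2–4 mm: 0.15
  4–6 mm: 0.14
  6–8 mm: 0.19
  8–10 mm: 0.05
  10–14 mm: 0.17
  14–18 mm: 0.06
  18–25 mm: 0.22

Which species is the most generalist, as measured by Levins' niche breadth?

species 4

Σp_4ᵢ² = 0.10² + 0.17² + 0.04² + 0.17² + 0.11² + 0.16² + 0.16² + 0.09² = 0.0100 + 0.0289 + 0.0016 + 0.0289 + 0.0121 + 0.0256 + 0.0256 + 0.0081 = 0.1408
B_4 = 1 / 0.1408 = 7.1023
Σp_3ᵢ² = 0.10² + 0.02² + 0.21² + 0.29² + 0.13² + 0.02² + 0.02² + 0.21² = 0.0100 + 0.0004 + 0.0441 + 0.0841 + 0.0169 + 0.0004 + 0.0004 + 0.0441 = 0.2004
B_3 = 1 / 0.2004 = 4.9900
Σp_1ᵢ² = 0.13² + 0.13² + 0.02² + 0.04² + 0.20² + 0.02² + 0.44² + 0.02² = 0.0169 + 0.0169 + 0.0004 + 0.0016 + 0.0400 + 0.0004 + 0.1936 + 0.0004 = 0.2702
B_1 = 1 / 0.2702 = 3.7010
Σp_2ᵢ² = 0.02² + 0.15² + 0.14² + 0.19² + 0.05² + 0.17² + 0.06² + 0.22² = 0.0004 + 0.0225 + 0.0196 + 0.0361 + 0.0025 + 0.0289 + 0.0036 + 0.0484 = 0.1620
B_2 = 1 / 0.1620 = 6.1728
Highest B → broadest niche (most generalist): species 4 (B = 7.10).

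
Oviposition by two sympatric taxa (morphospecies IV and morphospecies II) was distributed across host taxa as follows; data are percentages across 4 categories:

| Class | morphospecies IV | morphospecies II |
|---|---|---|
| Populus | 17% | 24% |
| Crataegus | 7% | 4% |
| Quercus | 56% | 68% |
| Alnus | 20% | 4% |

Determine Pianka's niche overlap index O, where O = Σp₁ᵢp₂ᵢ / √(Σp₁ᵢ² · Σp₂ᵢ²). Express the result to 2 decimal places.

Convert percentages to proportions (divide by 100).
Σ p₁ᵢp₂ᵢ = 0.0408 + 0.0028 + 0.3808 + 0.0080 = 0.4324
Σp_1ᵢ² = 0.17² + 0.07² + 0.56² + 0.20² = 0.0289 + 0.0049 + 0.3136 + 0.0400 = 0.3874
Σp_2ᵢ² = 0.24² + 0.04² + 0.68² + 0.04² = 0.0576 + 0.0016 + 0.4624 + 0.0016 = 0.5232
O = 0.4324 / √(0.3874 × 0.5232) = 0.4324 / 0.45021 = 0.9604

0.96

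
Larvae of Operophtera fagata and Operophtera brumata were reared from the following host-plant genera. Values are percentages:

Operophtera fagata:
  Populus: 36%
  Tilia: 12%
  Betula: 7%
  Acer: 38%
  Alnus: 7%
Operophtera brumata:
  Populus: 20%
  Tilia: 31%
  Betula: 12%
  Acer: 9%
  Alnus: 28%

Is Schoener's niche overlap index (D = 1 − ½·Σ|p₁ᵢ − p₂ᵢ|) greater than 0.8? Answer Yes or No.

Convert percentages to proportions (divide by 100).
Σ|p₁ᵢ − p₂ᵢ| = 0.16 + 0.19 + 0.05 + 0.29 + 0.21 = 0.90
D = 1 − ½ × 0.90 = 1 − 0.450 = 0.5500
D = 0.5500 < 0.8 → No.

No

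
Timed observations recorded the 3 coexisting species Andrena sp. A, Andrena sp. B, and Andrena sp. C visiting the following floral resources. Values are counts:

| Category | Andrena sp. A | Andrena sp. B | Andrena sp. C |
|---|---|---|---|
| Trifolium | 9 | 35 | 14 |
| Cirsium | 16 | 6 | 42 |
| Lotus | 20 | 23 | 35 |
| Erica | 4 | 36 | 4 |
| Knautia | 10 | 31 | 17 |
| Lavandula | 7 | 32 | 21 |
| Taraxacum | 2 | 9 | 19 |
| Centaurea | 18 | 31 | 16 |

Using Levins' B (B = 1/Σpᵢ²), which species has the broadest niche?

Proportions for Andrena sp. A (n=86): 9/86=0.1047, 16/86=0.1860, 20/86=0.2326, 4/86=0.0465, 10/86=0.1163, 7/86=0.0814, 2/86=0.0233, 18/86=0.2093
Proportions for Andrena sp. B (n=203): 35/203=0.1724, 6/203=0.0296, 23/203=0.1133, 36/203=0.1773, 31/203=0.1527, 32/203=0.1576, 9/203=0.0443, 31/203=0.1527
Proportions for Andrena sp. C (n=168): 14/168=0.0833, 42/168=0.2500, 35/168=0.2083, 4/168=0.0238, 17/168=0.1012, 21/168=0.1250, 19/168=0.1131, 16/168=0.0952
Σp_Aᵢ² = 0.1047² + 0.1860² + 0.2326² + 0.0465² + 0.1163² + 0.0814² + 0.0233² + 0.2093² = 0.010962 + 0.034596 + 0.054103 + 0.002162 + 0.013526 + 0.006626 + 0.000543 + 0.043806 = 0.166324
B_A = 1 / 0.166324 = 6.0124
Σp_Bᵢ² = 0.1724² + 0.0296² + 0.1133² + 0.1773² + 0.1527² + 0.1576² + 0.0443² + 0.1527² = 0.029722 + 0.000876 + 0.012837 + 0.031435 + 0.023317 + 0.024838 + 0.001962 + 0.023317 = 0.148304
B_B = 1 / 0.148304 = 6.7429
Σp_Cᵢ² = 0.0833² + 0.2500² + 0.2083² + 0.0238² + 0.1012² + 0.1250² + 0.1131² + 0.0952² = 0.006939 + 0.062500 + 0.043389 + 0.000566 + 0.010241 + 0.015625 + 0.012792 + 0.009063 = 0.161115
B_C = 1 / 0.161115 = 6.2067
Highest B → broadest niche (most generalist): Andrena sp. B (B = 6.74).

Andrena sp. B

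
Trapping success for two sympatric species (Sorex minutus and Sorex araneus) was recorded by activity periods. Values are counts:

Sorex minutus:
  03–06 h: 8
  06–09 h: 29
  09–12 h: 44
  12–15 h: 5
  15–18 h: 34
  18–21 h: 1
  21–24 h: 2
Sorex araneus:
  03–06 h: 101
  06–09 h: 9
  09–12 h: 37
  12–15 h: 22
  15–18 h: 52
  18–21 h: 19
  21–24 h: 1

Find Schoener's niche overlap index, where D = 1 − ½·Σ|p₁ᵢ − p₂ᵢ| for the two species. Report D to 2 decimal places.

Proportions for Sorex minutus (n=123): 8/123=0.0650, 29/123=0.2358, 44/123=0.3577, 5/123=0.0407, 34/123=0.2764, 1/123=0.0081, 2/123=0.0163
Proportions for Sorex araneus (n=241): 101/241=0.4191, 9/241=0.0373, 37/241=0.1535, 22/241=0.0913, 52/241=0.2158, 19/241=0.0788, 1/241=0.0041
Σ|p₁ᵢ − p₂ᵢ| = 0.3541 + 0.1985 + 0.2042 + 0.0506 + 0.0606 + 0.0707 + 0.0122 = 0.9509
D = 1 − ½ × 0.9509 = 1 − 0.47545 = 0.52455

0.52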